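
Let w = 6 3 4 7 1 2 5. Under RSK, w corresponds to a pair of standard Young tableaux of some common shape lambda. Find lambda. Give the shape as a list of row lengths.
Row-insert each entry into an empty tableau.

After inserting 6: P = [[6]].
After inserting 3: P = [[3], [6]].
After inserting 4: P = [[3, 4], [6]].
After inserting 7: P = [[3, 4, 7], [6]].
After inserting 1: P = [[1, 4, 7], [3], [6]].
After inserting 2: P = [[1, 2, 7], [3, 4], [6]].
After inserting 5: P = [[1, 2, 5], [3, 4, 7], [6]].

The final insertion tableau P = [[1, 2, 5], [3, 4, 7], [6]] has shape [3, 3, 1].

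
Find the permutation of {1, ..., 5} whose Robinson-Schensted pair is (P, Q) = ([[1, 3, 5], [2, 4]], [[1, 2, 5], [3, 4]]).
Reverse the RSK construction: for i from n down to 1, find the cell of Q containing i, remove the entry at that cell from P, and reverse-bump it up through P; the value ejected from row 1 is w(i).

Step i=5: Q has 5 at row 1, column 3; remove that cell from P, ejecting 5. So w(5) = 5. P is now [[1, 3], [2, 4]].
Step i=4: Q has 4 at row 2, column 2; remove 4 from row 2 of P and reverse-bump: 4 enters row 1 and ejects 3. So w(4) = 3. P is now [[1, 4], [2]].
Step i=3: Q has 3 at row 2, column 1; remove 2 from row 2 of P and reverse-bump: 2 enters row 1 and ejects 1. So w(3) = 1. P is now [[2, 4]].
Step i=2: Q has 2 at row 1, column 2; remove that cell from P, ejecting 4. So w(2) = 4. P is now [[2]].
Step i=1: Q has 1 at row 1, column 1; remove that cell from P, ejecting 2. So w(1) = 2. P is now [].

So w = 2 4 1 3 5.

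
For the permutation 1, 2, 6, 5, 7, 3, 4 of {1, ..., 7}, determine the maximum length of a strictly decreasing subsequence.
3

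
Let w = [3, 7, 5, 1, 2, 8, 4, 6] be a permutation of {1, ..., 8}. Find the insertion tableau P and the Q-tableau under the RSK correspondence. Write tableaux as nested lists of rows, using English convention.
P = [[1, 2, 4, 6], [3, 5, 8], [7]], Q = [[1, 2, 6, 8], [3, 5, 7], [4]]

Insert each entry of the permutation into P by Schensted row insertion, recording in Q the position of each new cell.

After inserting 3: P = [[3]].
After inserting 7: P = [[3, 7]].
After inserting 5: P = [[3, 5], [7]].
After inserting 1: P = [[1, 5], [3], [7]].
After inserting 2: P = [[1, 2], [3, 5], [7]].
After inserting 8: P = [[1, 2, 8], [3, 5], [7]].
After inserting 4: P = [[1, 2, 4], [3, 5, 8], [7]].
After inserting 6: P = [[1, 2, 4, 6], [3, 5, 8], [7]].

So P = [[1, 2, 4, 6], [3, 5, 8], [7]], Q = [[1, 2, 6, 8], [3, 5, 7], [4]].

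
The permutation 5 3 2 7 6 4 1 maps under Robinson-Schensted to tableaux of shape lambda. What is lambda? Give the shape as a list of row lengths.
Row-insert each entry into an empty tableau.

After inserting 5: P = [[5]].
After inserting 3: P = [[3], [5]].
After inserting 2: P = [[2], [3], [5]].
After inserting 7: P = [[2, 7], [3], [5]].
After inserting 6: P = [[2, 6], [3, 7], [5]].
After inserting 4: P = [[2, 4], [3, 6], [5, 7]].
After inserting 1: P = [[1, 4], [2, 6], [3, 7], [5]].

The final insertion tableau P = [[1, 4], [2, 6], [3, 7], [5]] has shape [2, 2, 2, 1].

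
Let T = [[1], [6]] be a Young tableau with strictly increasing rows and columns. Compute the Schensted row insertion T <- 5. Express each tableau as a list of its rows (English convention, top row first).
5 is larger than every entry of row 1, so it is appended to row 1. The new tableau is [[1, 5], [6]].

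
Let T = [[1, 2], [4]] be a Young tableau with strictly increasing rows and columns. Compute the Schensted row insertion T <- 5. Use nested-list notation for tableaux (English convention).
[[1, 2, 5], [4]]

5 is larger than every entry of row 1, so it is appended to row 1. The new tableau is [[1, 2, 5], [4]].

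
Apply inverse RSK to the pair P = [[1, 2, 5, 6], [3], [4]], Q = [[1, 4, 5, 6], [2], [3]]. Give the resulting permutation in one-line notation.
4 3 1 2 5 6

Reverse the RSK construction: for i from n down to 1, find the cell of Q containing i, remove the entry at that cell from P, and reverse-bump it up through P; the value ejected from row 1 is w(i).

Step i=6: Q has 6 at row 1, column 4; remove that cell from P, ejecting 6. So w(6) = 6. P is now [[1, 2, 5], [3], [4]].
Step i=5: Q has 5 at row 1, column 3; remove that cell from P, ejecting 5. So w(5) = 5. P is now [[1, 2], [3], [4]].
Step i=4: Q has 4 at row 1, column 2; remove that cell from P, ejecting 2. So w(4) = 2. P is now [[1], [3], [4]].
Step i=3: Q has 3 at row 3, column 1; remove 4 from row 3 of P and reverse-bump: 4 enters row 2 and ejects 3; 3 enters row 1 and ejects 1. So w(3) = 1. P is now [[3], [4]].
Step i=2: Q has 2 at row 2, column 1; remove 4 from row 2 of P and reverse-bump: 4 enters row 1 and ejects 3. So w(2) = 3. P is now [[4]].
Step i=1: Q has 1 at row 1, column 1; remove that cell from P, ejecting 4. So w(1) = 4. P is now [].

So w = 4 3 1 2 5 6.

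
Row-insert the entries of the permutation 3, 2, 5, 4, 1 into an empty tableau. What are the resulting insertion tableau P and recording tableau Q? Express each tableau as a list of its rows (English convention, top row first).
P = [[1, 4], [2, 5], [3]], Q = [[1, 3], [2, 4], [5]]

Insert each entry of the permutation into P by Schensted row insertion, recording in Q the position of each new cell.

Insert 3: appended to row 1. P = [[3]], Q = [[1]].
Insert 2: 2 bumps 3 from row 1; 3 starts row 2. P = [[2], [3]], Q = [[1], [2]].
Insert 5: appended to row 1. P = [[2, 5], [3]], Q = [[1, 3], [2]].
Insert 4: 4 bumps 5 from row 1; 5 appends to row 2. P = [[2, 4], [3, 5]], Q = [[1, 3], [2, 4]].
Insert 1: 1 bumps 2 from row 1; 2 bumps 3 from row 2; 3 starts row 3. P = [[1, 4], [2, 5], [3]], Q = [[1, 3], [2, 4], [5]].

So P = [[1, 4], [2, 5], [3]], Q = [[1, 3], [2, 4], [5]].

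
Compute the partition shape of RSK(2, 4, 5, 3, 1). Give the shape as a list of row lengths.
[3, 1, 1]

Row-insert each entry into an empty tableau.

After inserting 2: P = [[2]].
After inserting 4: P = [[2, 4]].
After inserting 5: P = [[2, 4, 5]].
After inserting 3: P = [[2, 3, 5], [4]].
After inserting 1: P = [[1, 3, 5], [2], [4]].

The final insertion tableau P = [[1, 3, 5], [2], [4]] has shape [3, 1, 1].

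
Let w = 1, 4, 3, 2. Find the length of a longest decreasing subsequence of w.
3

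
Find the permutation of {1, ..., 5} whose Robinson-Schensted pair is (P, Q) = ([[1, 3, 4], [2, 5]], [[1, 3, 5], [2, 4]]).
Reverse the RSK construction: for i from n down to 1, find the cell of Q containing i, remove the entry at that cell from P, and reverse-bump it up through P; the value ejected from row 1 is w(i).

Step i=5: Q has 5 at row 1, column 3; remove that cell from P, ejecting 4. So w(5) = 4. P is now [[1, 3], [2, 5]].
Step i=4: Q has 4 at row 2, column 2; remove 5 from row 2 of P and reverse-bump: 5 enters row 1 and ejects 3. So w(4) = 3. P is now [[1, 5], [2]].
Step i=3: Q has 3 at row 1, column 2; remove that cell from P, ejecting 5. So w(3) = 5. P is now [[1], [2]].
Step i=2: Q has 2 at row 2, column 1; remove 2 from row 2 of P and reverse-bump: 2 enters row 1 and ejects 1. So w(2) = 1. P is now [[2]].
Step i=1: Q has 1 at row 1, column 1; remove that cell from P, ejecting 2. So w(1) = 2. P is now [].

So w = 2 1 5 3 4.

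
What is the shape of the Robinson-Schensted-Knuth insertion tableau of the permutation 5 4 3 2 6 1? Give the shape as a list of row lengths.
[2, 1, 1, 1, 1]

Row-insert each entry into an empty tableau.

After inserting 5: P = [[5]].
After inserting 4: P = [[4], [5]].
After inserting 3: P = [[3], [4], [5]].
After inserting 2: P = [[2], [3], [4], [5]].
After inserting 6: P = [[2, 6], [3], [4], [5]].
After inserting 1: P = [[1, 6], [2], [3], [4], [5]].

The final insertion tableau P = [[1, 6], [2], [3], [4], [5]] has shape [2, 1, 1, 1, 1].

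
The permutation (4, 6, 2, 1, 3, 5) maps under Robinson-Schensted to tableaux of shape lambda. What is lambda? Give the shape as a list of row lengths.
[3, 2, 1]

Row-insert each entry into an empty tableau.

After inserting 4: P = [[4]].
After inserting 6: P = [[4, 6]].
After inserting 2: P = [[2, 6], [4]].
After inserting 1: P = [[1, 6], [2], [4]].
After inserting 3: P = [[1, 3], [2, 6], [4]].
After inserting 5: P = [[1, 3, 5], [2, 6], [4]].

The final insertion tableau P = [[1, 3, 5], [2, 6], [4]] has shape [3, 2, 1].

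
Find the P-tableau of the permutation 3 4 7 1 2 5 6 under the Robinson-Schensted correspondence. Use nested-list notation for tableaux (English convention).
P = [[1, 2, 5, 6], [3, 4, 7]]

After inserting 3: P = [[3]].
After inserting 4: P = [[3, 4]].
After inserting 7: P = [[3, 4, 7]].
After inserting 1: P = [[1, 4, 7], [3]].
After inserting 2: P = [[1, 2, 7], [3, 4]].
After inserting 5: P = [[1, 2, 5], [3, 4, 7]].
After inserting 6: P = [[1, 2, 5, 6], [3, 4, 7]].

So P = [[1, 2, 5, 6], [3, 4, 7]].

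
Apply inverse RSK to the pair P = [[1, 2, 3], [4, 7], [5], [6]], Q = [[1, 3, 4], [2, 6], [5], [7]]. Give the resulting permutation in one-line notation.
Reverse the RSK construction: for i from n down to 1, find the cell of Q containing i, remove the entry at that cell from P, and reverse-bump it up through P; the value ejected from row 1 is w(i).

Step i=7: Q has 7 at row 4, column 1; remove 6 from row 4 of P and reverse-bump: 6 enters row 3 and ejects 5; 5 enters row 2 and ejects 4; 4 enters row 1 and ejects 3. So w(7) = 3. P is now [[1, 2, 4], [5, 7], [6]].
Step i=6: Q has 6 at row 2, column 2; remove 7 from row 2 of P and reverse-bump: 7 enters row 1 and ejects 4. So w(6) = 4. P is now [[1, 2, 7], [5], [6]].
Step i=5: Q has 5 at row 3, column 1; remove 6 from row 3 of P and reverse-bump: 6 enters row 2 and ejects 5; 5 enters row 1 and ejects 2. So w(5) = 2. P is now [[1, 5, 7], [6]].
Step i=4: Q has 4 at row 1, column 3; remove that cell from P, ejecting 7. So w(4) = 7. P is now [[1, 5], [6]].
Step i=3: Q has 3 at row 1, column 2; remove that cell from P, ejecting 5. So w(3) = 5. P is now [[1], [6]].
Step i=2: Q has 2 at row 2, column 1; remove 6 from row 2 of P and reverse-bump: 6 enters row 1 and ejects 1. So w(2) = 1. P is now [[6]].
Step i=1: Q has 1 at row 1, column 1; remove that cell from P, ejecting 6. So w(1) = 6. P is now [].

So w = 6 1 5 7 2 4 3.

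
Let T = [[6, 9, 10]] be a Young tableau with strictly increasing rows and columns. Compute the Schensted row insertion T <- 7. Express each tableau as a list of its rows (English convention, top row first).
In row 1, 7 replaces 9 (the leftmost entry greater than 7); 9 is bumped to row 2. 9 starts a new row 2. The new tableau is [[6, 7, 10], [9]].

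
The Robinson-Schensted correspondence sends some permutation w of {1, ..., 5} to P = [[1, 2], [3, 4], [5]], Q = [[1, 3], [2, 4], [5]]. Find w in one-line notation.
Reverse the RSK construction: for i from n down to 1, find the cell of Q containing i, remove the entry at that cell from P, and reverse-bump it up through P; the value ejected from row 1 is w(i).

Step i=5: Q has 5 at row 3, column 1; remove 5 from row 3 of P and reverse-bump: 5 enters row 2 and ejects 4; 4 enters row 1 and ejects 2. So w(5) = 2. P is now [[1, 4], [3, 5]].
Step i=4: Q has 4 at row 2, column 2; remove 5 from row 2 of P and reverse-bump: 5 enters row 1 and ejects 4. So w(4) = 4. P is now [[1, 5], [3]].
Step i=3: Q has 3 at row 1, column 2; remove that cell from P, ejecting 5. So w(3) = 5. P is now [[1], [3]].
Step i=2: Q has 2 at row 2, column 1; remove 3 from row 2 of P and reverse-bump: 3 enters row 1 and ejects 1. So w(2) = 1. P is now [[3]].
Step i=1: Q has 1 at row 1, column 1; remove that cell from P, ejecting 3. So w(1) = 3. P is now [].

So w = 3 1 5 4 2.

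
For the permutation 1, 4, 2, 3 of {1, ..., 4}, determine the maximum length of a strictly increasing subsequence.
3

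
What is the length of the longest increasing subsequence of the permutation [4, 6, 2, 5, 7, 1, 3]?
3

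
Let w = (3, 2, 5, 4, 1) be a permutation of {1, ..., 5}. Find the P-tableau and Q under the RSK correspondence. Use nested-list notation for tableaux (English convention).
Insert each entry of the permutation into P by Schensted row insertion, recording in Q the position of each new cell.

Insert 3: appended to row 1. P = [[3]], Q = [[1]].
Insert 2: 2 bumps 3 from row 1; 3 starts row 2. P = [[2], [3]], Q = [[1], [2]].
Insert 5: appended to row 1. P = [[2, 5], [3]], Q = [[1, 3], [2]].
Insert 4: 4 bumps 5 from row 1; 5 appends to row 2. P = [[2, 4], [3, 5]], Q = [[1, 3], [2, 4]].
Insert 1: 1 bumps 2 from row 1; 2 bumps 3 from row 2; 3 starts row 3. P = [[1, 4], [2, 5], [3]], Q = [[1, 3], [2, 4], [5]].

So P = [[1, 4], [2, 5], [3]], Q = [[1, 3], [2, 4], [5]].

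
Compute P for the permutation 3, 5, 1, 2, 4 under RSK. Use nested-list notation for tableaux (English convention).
Insert 3: appended to row 1. P = [[3]].
Insert 5: appended to row 1. P = [[3, 5]].
Insert 1: 1 bumps 3 from row 1; 3 starts row 2. P = [[1, 5], [3]].
Insert 2: 2 bumps 5 from row 1; 5 appends to row 2. P = [[1, 2], [3, 5]].
Insert 4: appended to row 1. P = [[1, 2, 4], [3, 5]].

So P = [[1, 2, 4], [3, 5]].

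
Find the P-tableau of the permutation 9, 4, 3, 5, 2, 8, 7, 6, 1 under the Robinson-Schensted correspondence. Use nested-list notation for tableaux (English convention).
After inserting 9: P = [[9]].
After inserting 4: P = [[4], [9]].
After inserting 3: P = [[3], [4], [9]].
After inserting 5: P = [[3, 5], [4], [9]].
After inserting 2: P = [[2, 5], [3], [4], [9]].
After inserting 8: P = [[2, 5, 8], [3], [4], [9]].
After inserting 7: P = [[2, 5, 7], [3, 8], [4], [9]].
After inserting 6: P = [[2, 5, 6], [3, 7], [4, 8], [9]].
After inserting 1: P = [[1, 5, 6], [2, 7], [3, 8], [4], [9]].

So P = [[1, 5, 6], [2, 7], [3, 8], [4], [9]].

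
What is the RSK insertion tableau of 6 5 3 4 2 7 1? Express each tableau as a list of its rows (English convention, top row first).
Insert 6: appended to row 1. P = [[6]].
Insert 5: 5 bumps 6 from row 1; 6 starts row 2. P = [[5], [6]].
Insert 3: 3 bumps 5 from row 1; 5 bumps 6 from row 2; 6 starts row 3. P = [[3], [5], [6]].
Insert 4: appended to row 1. P = [[3, 4], [5], [6]].
Insert 2: 2 bumps 3 from row 1; 3 bumps 5 from row 2; 5 bumps 6 from row 3; 6 starts row 4. P = [[2, 4], [3], [5], [6]].
Insert 7: appended to row 1. P = [[2, 4, 7], [3], [5], [6]].
Insert 1: 1 bumps 2 from row 1; 2 bumps 3 from row 2; 3 bumps 5 from row 3; 5 bumps 6 from row 4; 6 starts row 5. P = [[1, 4, 7], [2], [3], [5], [6]].

So P = [[1, 4, 7], [2], [3], [5], [6]].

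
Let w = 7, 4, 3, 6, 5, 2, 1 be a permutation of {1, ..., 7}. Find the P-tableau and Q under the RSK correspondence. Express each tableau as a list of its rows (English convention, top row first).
Insert each entry of the permutation into P by Schensted row insertion, recording in Q the position of each new cell.

Insert 7: appended to row 1. P = [[7]], Q = [[1]].
Insert 4: 4 bumps 7 from row 1; 7 starts row 2. P = [[4], [7]], Q = [[1], [2]].
Insert 3: 3 bumps 4 from row 1; 4 bumps 7 from row 2; 7 starts row 3. P = [[3], [4], [7]], Q = [[1], [2], [3]].
Insert 6: appended to row 1. P = [[3, 6], [4], [7]], Q = [[1, 4], [2], [3]].
Insert 5: 5 bumps 6 from row 1; 6 appends to row 2. P = [[3, 5], [4, 6], [7]], Q = [[1, 4], [2, 5], [3]].
Insert 2: 2 bumps 3 from row 1; 3 bumps 4 from row 2; 4 bumps 7 from row 3; 7 starts row 4. P = [[2, 5], [3, 6], [4], [7]], Q = [[1, 4], [2, 5], [3], [6]].
Insert 1: 1 bumps 2 from row 1; 2 bumps 3 from row 2; 3 bumps 4 from row 3; 4 bumps 7 from row 4; 7 starts row 5. P = [[1, 5], [2, 6], [3], [4], [7]], Q = [[1, 4], [2, 5], [3], [6], [7]].

So P = [[1, 5], [2, 6], [3], [4], [7]], Q = [[1, 4], [2, 5], [3], [6], [7]].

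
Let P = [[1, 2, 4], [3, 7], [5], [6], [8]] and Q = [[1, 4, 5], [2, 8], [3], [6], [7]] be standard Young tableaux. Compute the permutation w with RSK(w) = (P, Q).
Reverse RSK: for i = n, n-1, ..., 1, locate i in Q, remove the corresponding corner cell from P, and reverse-bump its entry up through P; the value ejected from row 1 is w(i).

So w = 8 6 1 5 7 3 2 4.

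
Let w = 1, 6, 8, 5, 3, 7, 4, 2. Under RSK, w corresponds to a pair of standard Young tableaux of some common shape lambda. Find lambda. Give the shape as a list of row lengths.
Row-insert each entry into an empty tableau.

After inserting 1: P = [[1]].
After inserting 6: P = [[1, 6]].
After inserting 8: P = [[1, 6, 8]].
After inserting 5: P = [[1, 5, 8], [6]].
After inserting 3: P = [[1, 3, 8], [5], [6]].
After inserting 7: P = [[1, 3, 7], [5, 8], [6]].
After inserting 4: P = [[1, 3, 4], [5, 7], [6, 8]].
After inserting 2: P = [[1, 2, 4], [3, 7], [5, 8], [6]].

The final insertion tableau P = [[1, 2, 4], [3, 7], [5, 8], [6]] has shape [3, 2, 2, 1].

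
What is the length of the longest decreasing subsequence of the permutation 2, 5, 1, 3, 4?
2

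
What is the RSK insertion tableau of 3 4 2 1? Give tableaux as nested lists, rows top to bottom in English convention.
Insert 3: appended to row 1. P = [[3]].
Insert 4: appended to row 1. P = [[3, 4]].
Insert 2: 2 bumps 3 from row 1; 3 starts row 2. P = [[2, 4], [3]].
Insert 1: 1 bumps 2 from row 1; 2 bumps 3 from row 2; 3 starts row 3. P = [[1, 4], [2], [3]].

So P = [[1, 4], [2], [3]].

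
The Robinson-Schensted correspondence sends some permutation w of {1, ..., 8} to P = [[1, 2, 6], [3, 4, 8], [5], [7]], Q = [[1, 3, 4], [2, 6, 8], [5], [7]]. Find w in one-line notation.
7 3 5 8 1 4 2 6

Reverse the RSK construction: for i from n down to 1, find the cell of Q containing i, remove the entry at that cell from P, and reverse-bump it up through P; the value ejected from row 1 is w(i).

Step i=8: Q has 8 at row 2, column 3; remove 8 from row 2 of P and reverse-bump: 8 enters row 1 and ejects 6. So w(8) = 6. P is now [[1, 2, 8], [3, 4], [5], [7]].
Step i=7: Q has 7 at row 4, column 1; remove 7 from row 4 of P and reverse-bump: 7 enters row 3 and ejects 5; 5 enters row 2 and ejects 4; 4 enters row 1 and ejects 2. So w(7) = 2. P is now [[1, 4, 8], [3, 5], [7]].
Step i=6: Q has 6 at row 2, column 2; remove 5 from row 2 of P and reverse-bump: 5 enters row 1 and ejects 4. So w(6) = 4. P is now [[1, 5, 8], [3], [7]].
Step i=5: Q has 5 at row 3, column 1; remove 7 from row 3 of P and reverse-bump: 7 enters row 2 and ejects 3; 3 enters row 1 and ejects 1. So w(5) = 1. P is now [[3, 5, 8], [7]].
Step i=4: Q has 4 at row 1, column 3; remove that cell from P, ejecting 8. So w(4) = 8. P is now [[3, 5], [7]].
Step i=3: Q has 3 at row 1, column 2; remove that cell from P, ejecting 5. So w(3) = 5. P is now [[3], [7]].
Step i=2: Q has 2 at row 2, column 1; remove 7 from row 2 of P and reverse-bump: 7 enters row 1 and ejects 3. So w(2) = 3. P is now [[7]].
Step i=1: Q has 1 at row 1, column 1; remove that cell from P, ejecting 7. So w(1) = 7. P is now [].

So w = 7 3 5 8 1 4 2 6.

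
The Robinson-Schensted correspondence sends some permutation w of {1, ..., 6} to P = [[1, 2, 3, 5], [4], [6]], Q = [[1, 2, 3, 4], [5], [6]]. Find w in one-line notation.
1 2 4 6 5 3

Reverse RSK: for i = n, n-1, ..., 1, locate i in Q, remove the corresponding corner cell from P, and reverse-bump its entry up through P; the value ejected from row 1 is w(i).

So w = 1 2 4 6 5 3.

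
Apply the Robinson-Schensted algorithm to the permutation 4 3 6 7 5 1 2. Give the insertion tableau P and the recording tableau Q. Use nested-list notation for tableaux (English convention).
P = [[1, 2, 7], [3, 5], [4, 6]], Q = [[1, 3, 4], [2, 5], [6, 7]]

Insert each entry of the permutation into P by Schensted row insertion, recording in Q the position of each new cell.

Insert 4: appended to row 1. P = [[4]].
Insert 3: 3 bumps 4 from row 1; 4 starts row 2. P = [[3], [4]].
Insert 6: appended to row 1. P = [[3, 6], [4]].
Insert 7: appended to row 1. P = [[3, 6, 7], [4]].
Insert 5: 5 bumps 6 from row 1; 6 appends to row 2. P = [[3, 5, 7], [4, 6]].
Insert 1: 1 bumps 3 from row 1; 3 bumps 4 from row 2; 4 starts row 3. P = [[1, 5, 7], [3, 6], [4]].
Insert 2: 2 bumps 5 from row 1; 5 bumps 6 from row 2; 6 appends to row 3. P = [[1, 2, 7], [3, 5], [4, 6]].

So P = [[1, 2, 7], [3, 5], [4, 6]], Q = [[1, 3, 4], [2, 5], [6, 7]].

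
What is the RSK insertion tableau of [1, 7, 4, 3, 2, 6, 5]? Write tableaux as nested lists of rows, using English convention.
P = [[1, 2, 5], [3, 6], [4], [7]]

Insert 1: appended to row 1. P = [[1]].
Insert 7: appended to row 1. P = [[1, 7]].
Insert 4: 4 bumps 7 from row 1; 7 starts row 2. P = [[1, 4], [7]].
Insert 3: 3 bumps 4 from row 1; 4 bumps 7 from row 2; 7 starts row 3. P = [[1, 3], [4], [7]].
Insert 2: 2 bumps 3 from row 1; 3 bumps 4 from row 2; 4 bumps 7 from row 3; 7 starts row 4. P = [[1, 2], [3], [4], [7]].
Insert 6: appended to row 1. P = [[1, 2, 6], [3], [4], [7]].
Insert 5: 5 bumps 6 from row 1; 6 appends to row 2. P = [[1, 2, 5], [3, 6], [4], [7]].

So P = [[1, 2, 5], [3, 6], [4], [7]].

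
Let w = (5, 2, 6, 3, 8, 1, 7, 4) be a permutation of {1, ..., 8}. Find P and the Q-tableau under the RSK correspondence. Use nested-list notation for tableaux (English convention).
Insert each entry of the permutation into P by Schensted row insertion, recording in Q the position of each new cell.

Insert 5: appended to row 1. P = [[5]].
Insert 2: 2 bumps 5 from row 1; 5 starts row 2. P = [[2], [5]].
Insert 6: appended to row 1. P = [[2, 6], [5]].
Insert 3: 3 bumps 6 from row 1; 6 appends to row 2. P = [[2, 3], [5, 6]].
Insert 8: appended to row 1. P = [[2, 3, 8], [5, 6]].
Insert 1: 1 bumps 2 from row 1; 2 bumps 5 from row 2; 5 starts row 3. P = [[1, 3, 8], [2, 6], [5]].
Insert 7: 7 bumps 8 from row 1; 8 appends to row 2. P = [[1, 3, 7], [2, 6, 8], [5]].
Insert 4: 4 bumps 7 from row 1; 7 bumps 8 from row 2; 8 appends to row 3. P = [[1, 3, 4], [2, 6, 7], [5, 8]].

So P = [[1, 3, 4], [2, 6, 7], [5, 8]], Q = [[1, 3, 5], [2, 4, 7], [6, 8]].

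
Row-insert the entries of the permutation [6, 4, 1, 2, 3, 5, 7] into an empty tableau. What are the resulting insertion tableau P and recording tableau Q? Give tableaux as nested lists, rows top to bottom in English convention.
Insert each entry of the permutation into P by Schensted row insertion, recording in Q the position of each new cell.

Insert 6: appended to row 1. P = [[6]], Q = [[1]].
Insert 4: 4 bumps 6 from row 1; 6 starts row 2. P = [[4], [6]], Q = [[1], [2]].
Insert 1: 1 bumps 4 from row 1; 4 bumps 6 from row 2; 6 starts row 3. P = [[1], [4], [6]], Q = [[1], [2], [3]].
Insert 2: appended to row 1. P = [[1, 2], [4], [6]], Q = [[1, 4], [2], [3]].
Insert 3: appended to row 1. P = [[1, 2, 3], [4], [6]], Q = [[1, 4, 5], [2], [3]].
Insert 5: appended to row 1. P = [[1, 2, 3, 5], [4], [6]], Q = [[1, 4, 5, 6], [2], [3]].
Insert 7: appended to row 1. P = [[1, 2, 3, 5, 7], [4], [6]], Q = [[1, 4, 5, 6, 7], [2], [3]].

So P = [[1, 2, 3, 5, 7], [4], [6]], Q = [[1, 4, 5, 6, 7], [2], [3]].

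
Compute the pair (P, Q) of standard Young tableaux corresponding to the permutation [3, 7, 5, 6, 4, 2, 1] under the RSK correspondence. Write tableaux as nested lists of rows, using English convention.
P = [[1, 4, 6], [2], [3], [5], [7]], Q = [[1, 2, 4], [3], [5], [6], [7]]

Insert each entry of the permutation into P by Schensted row insertion, recording in Q the position of each new cell.

Insert 3: appended to row 1. P = [[3]].
Insert 7: appended to row 1. P = [[3, 7]].
Insert 5: 5 bumps 7 from row 1; 7 starts row 2. P = [[3, 5], [7]].
Insert 6: appended to row 1. P = [[3, 5, 6], [7]].
Insert 4: 4 bumps 5 from row 1; 5 bumps 7 from row 2; 7 starts row 3. P = [[3, 4, 6], [5], [7]].
Insert 2: 2 bumps 3 from row 1; 3 bumps 5 from row 2; 5 bumps 7 from row 3; 7 starts row 4. P = [[2, 4, 6], [3], [5], [7]].
Insert 1: 1 bumps 2 from row 1; 2 bumps 3 from row 2; 3 bumps 5 from row 3; 5 bumps 7 from row 4; 7 starts row 5. P = [[1, 4, 6], [2], [3], [5], [7]].

So P = [[1, 4, 6], [2], [3], [5], [7]], Q = [[1, 2, 4], [3], [5], [6], [7]].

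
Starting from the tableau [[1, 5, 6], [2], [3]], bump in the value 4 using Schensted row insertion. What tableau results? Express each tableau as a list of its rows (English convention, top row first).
[[1, 4, 6], [2, 5], [3]]

In row 1, 4 replaces 5 (the leftmost entry greater than 4); 5 is bumped to row 2. 5 is appended to row 2. The new tableau is [[1, 4, 6], [2, 5], [3]].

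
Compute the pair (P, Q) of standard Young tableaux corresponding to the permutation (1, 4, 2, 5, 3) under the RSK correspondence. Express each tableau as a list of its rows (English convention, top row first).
P = [[1, 2, 3], [4, 5]], Q = [[1, 2, 4], [3, 5]]

Insert each entry of the permutation into P by Schensted row insertion, recording in Q the position of each new cell.

Insert 1: appended to row 1. P = [[1]].
Insert 4: appended to row 1. P = [[1, 4]].
Insert 2: 2 bumps 4 from row 1; 4 starts row 2. P = [[1, 2], [4]].
Insert 5: appended to row 1. P = [[1, 2, 5], [4]].
Insert 3: 3 bumps 5 from row 1; 5 appends to row 2. P = [[1, 2, 3], [4, 5]].

So P = [[1, 2, 3], [4, 5]], Q = [[1, 2, 4], [3, 5]].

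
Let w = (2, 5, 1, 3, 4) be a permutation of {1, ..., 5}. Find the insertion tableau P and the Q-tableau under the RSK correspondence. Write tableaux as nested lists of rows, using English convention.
P = [[1, 3, 4], [2, 5]], Q = [[1, 2, 5], [3, 4]]

Insert each entry of the permutation into P by Schensted row insertion, recording in Q the position of each new cell.

Insert 2: appended to row 1. P = [[2]].
Insert 5: appended to row 1. P = [[2, 5]].
Insert 1: 1 bumps 2 from row 1; 2 starts row 2. P = [[1, 5], [2]].
Insert 3: 3 bumps 5 from row 1; 5 appends to row 2. P = [[1, 3], [2, 5]].
Insert 4: appended to row 1. P = [[1, 3, 4], [2, 5]].

So P = [[1, 3, 4], [2, 5]], Q = [[1, 2, 5], [3, 4]].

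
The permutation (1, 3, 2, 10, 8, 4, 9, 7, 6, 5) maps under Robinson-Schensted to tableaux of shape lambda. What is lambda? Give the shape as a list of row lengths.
[4, 3, 1, 1, 1]

Row-insert each entry into an empty tableau.

After inserting 1: P = [[1]].
After inserting 3: P = [[1, 3]].
After inserting 2: P = [[1, 2], [3]].
After inserting 10: P = [[1, 2, 10], [3]].
After inserting 8: P = [[1, 2, 8], [3, 10]].
After inserting 4: P = [[1, 2, 4], [3, 8], [10]].
After inserting 9: P = [[1, 2, 4, 9], [3, 8], [10]].
After inserting 7: P = [[1, 2, 4, 7], [3, 8, 9], [10]].
After inserting 6: P = [[1, 2, 4, 6], [3, 7, 9], [8], [10]].
After inserting 5: P = [[1, 2, 4, 5], [3, 6, 9], [7], [8], [10]].

The final insertion tableau P = [[1, 2, 4, 5], [3, 6, 9], [7], [8], [10]] has shape [4, 3, 1, 1, 1].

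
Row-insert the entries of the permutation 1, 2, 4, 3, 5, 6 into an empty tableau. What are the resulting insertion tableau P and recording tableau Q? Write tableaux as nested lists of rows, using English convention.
P = [[1, 2, 3, 5, 6], [4]], Q = [[1, 2, 3, 5, 6], [4]]

Insert each entry of the permutation into P by Schensted row insertion, recording in Q the position of each new cell.

Insert 1: appended to row 1. P = [[1]], Q = [[1]].
Insert 2: appended to row 1. P = [[1, 2]], Q = [[1, 2]].
Insert 4: appended to row 1. P = [[1, 2, 4]], Q = [[1, 2, 3]].
Insert 3: 3 bumps 4 from row 1; 4 starts row 2. P = [[1, 2, 3], [4]], Q = [[1, 2, 3], [4]].
Insert 5: appended to row 1. P = [[1, 2, 3, 5], [4]], Q = [[1, 2, 3, 5], [4]].
Insert 6: appended to row 1. P = [[1, 2, 3, 5, 6], [4]], Q = [[1, 2, 3, 5, 6], [4]].

So P = [[1, 2, 3, 5, 6], [4]], Q = [[1, 2, 3, 5, 6], [4]].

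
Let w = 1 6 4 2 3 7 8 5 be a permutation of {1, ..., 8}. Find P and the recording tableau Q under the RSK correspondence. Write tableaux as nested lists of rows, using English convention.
Insert each entry of the permutation into P by Schensted row insertion, recording in Q the position of each new cell.

Insert 1: appended to row 1. P = [[1]].
Insert 6: appended to row 1. P = [[1, 6]].
Insert 4: 4 bumps 6 from row 1; 6 starts row 2. P = [[1, 4], [6]].
Insert 2: 2 bumps 4 from row 1; 4 bumps 6 from row 2; 6 starts row 3. P = [[1, 2], [4], [6]].
Insert 3: appended to row 1. P = [[1, 2, 3], [4], [6]].
Insert 7: appended to row 1. P = [[1, 2, 3, 7], [4], [6]].
Insert 8: appended to row 1. P = [[1, 2, 3, 7, 8], [4], [6]].
Insert 5: 5 bumps 7 from row 1; 7 appends to row 2. P = [[1, 2, 3, 5, 8], [4, 7], [6]].

So P = [[1, 2, 3, 5, 8], [4, 7], [6]], Q = [[1, 2, 5, 6, 7], [3, 8], [4]].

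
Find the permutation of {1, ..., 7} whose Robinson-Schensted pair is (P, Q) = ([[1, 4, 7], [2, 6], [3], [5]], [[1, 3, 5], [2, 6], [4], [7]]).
Reverse the RSK construction: for i from n down to 1, find the cell of Q containing i, remove the entry at that cell from P, and reverse-bump it up through P; the value ejected from row 1 is w(i).

Step i=7: Q has 7 at row 4, column 1; remove 5 from row 4 of P and reverse-bump: 5 enters row 3 and ejects 3; 3 enters row 2 and ejects 2; 2 enters row 1 and ejects 1. So w(7) = 1. P is now [[2, 4, 7], [3, 6], [5]].
Step i=6: Q has 6 at row 2, column 2; remove 6 from row 2 of P and reverse-bump: 6 enters row 1 and ejects 4. So w(6) = 4. P is now [[2, 6, 7], [3], [5]].
Step i=5: Q has 5 at row 1, column 3; remove that cell from P, ejecting 7. So w(5) = 7. P is now [[2, 6], [3], [5]].
Step i=4: Q has 4 at row 3, column 1; remove 5 from row 3 of P and reverse-bump: 5 enters row 2 and ejects 3; 3 enters row 1 and ejects 2. So w(4) = 2. P is now [[3, 6], [5]].
Step i=3: Q has 3 at row 1, column 2; remove that cell from P, ejecting 6. So w(3) = 6. P is now [[3], [5]].
Step i=2: Q has 2 at row 2, column 1; remove 5 from row 2 of P and reverse-bump: 5 enters row 1 and ejects 3. So w(2) = 3. P is now [[5]].
Step i=1: Q has 1 at row 1, column 1; remove that cell from P, ejecting 5. So w(1) = 5. P is now [].

So w = 5 3 6 2 7 4 1.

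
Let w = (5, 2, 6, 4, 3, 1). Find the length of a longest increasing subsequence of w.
2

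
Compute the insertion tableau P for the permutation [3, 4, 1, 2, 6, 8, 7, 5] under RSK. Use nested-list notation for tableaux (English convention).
Insert 3: appended to row 1. P = [[3]].
Insert 4: appended to row 1. P = [[3, 4]].
Insert 1: 1 bumps 3 from row 1; 3 starts row 2. P = [[1, 4], [3]].
Insert 2: 2 bumps 4 from row 1; 4 appends to row 2. P = [[1, 2], [3, 4]].
Insert 6: appended to row 1. P = [[1, 2, 6], [3, 4]].
Insert 8: appended to row 1. P = [[1, 2, 6, 8], [3, 4]].
Insert 7: 7 bumps 8 from row 1; 8 appends to row 2. P = [[1, 2, 6, 7], [3, 4, 8]].
Insert 5: 5 bumps 6 from row 1; 6 bumps 8 from row 2; 8 starts row 3. P = [[1, 2, 5, 7], [3, 4, 6], [8]].

So P = [[1, 2, 5, 7], [3, 4, 6], [8]].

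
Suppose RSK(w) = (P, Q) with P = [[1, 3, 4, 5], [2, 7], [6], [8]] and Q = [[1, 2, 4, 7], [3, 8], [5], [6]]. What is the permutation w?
Reverse the RSK construction: for i from n down to 1, find the cell of Q containing i, remove the entry at that cell from P, and reverse-bump it up through P; the value ejected from row 1 is w(i).

Step i=8: Q has 8 at row 2, column 2; remove 7 from row 2 of P and reverse-bump: 7 enters row 1 and ejects 5. So w(8) = 5. P is now [[1, 3, 4, 7], [2], [6], [8]].
Step i=7: Q has 7 at row 1, column 4; remove that cell from P, ejecting 7. So w(7) = 7. P is now [[1, 3, 4], [2], [6], [8]].
Step i=6: Q has 6 at row 4, column 1; remove 8 from row 4 of P and reverse-bump: 8 enters row 3 and ejects 6; 6 enters row 2 and ejects 2; 2 enters row 1 and ejects 1. So w(6) = 1. P is now [[2, 3, 4], [6], [8]].
Step i=5: Q has 5 at row 3, column 1; remove 8 from row 3 of P and reverse-bump: 8 enters row 2 and ejects 6; 6 enters row 1 and ejects 4. So w(5) = 4. P is now [[2, 3, 6], [8]].
Step i=4: Q has 4 at row 1, column 3; remove that cell from P, ejecting 6. So w(4) = 6. P is now [[2, 3], [8]].
Step i=3: Q has 3 at row 2, column 1; remove 8 from row 2 of P and reverse-bump: 8 enters row 1 and ejects 3. So w(3) = 3. P is now [[2, 8]].
Step i=2: Q has 2 at row 1, column 2; remove that cell from P, ejecting 8. So w(2) = 8. P is now [[2]].
Step i=1: Q has 1 at row 1, column 1; remove that cell from P, ejecting 2. So w(1) = 2. P is now [].

So w = 2 8 3 6 4 1 7 5.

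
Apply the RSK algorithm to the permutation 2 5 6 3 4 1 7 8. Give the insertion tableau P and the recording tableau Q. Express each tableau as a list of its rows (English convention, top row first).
Insert each entry of the permutation into P by Schensted row insertion, recording in Q the position of each new cell.

Insert 2: appended to row 1. P = [[2]].
Insert 5: appended to row 1. P = [[2, 5]].
Insert 6: appended to row 1. P = [[2, 5, 6]].
Insert 3: 3 bumps 5 from row 1; 5 starts row 2. P = [[2, 3, 6], [5]].
Insert 4: 4 bumps 6 from row 1; 6 appends to row 2. P = [[2, 3, 4], [5, 6]].
Insert 1: 1 bumps 2 from row 1; 2 bumps 5 from row 2; 5 starts row 3. P = [[1, 3, 4], [2, 6], [5]].
Insert 7: appended to row 1. P = [[1, 3, 4, 7], [2, 6], [5]].
Insert 8: appended to row 1. P = [[1, 3, 4, 7, 8], [2, 6], [5]].

So P = [[1, 3, 4, 7, 8], [2, 6], [5]], Q = [[1, 2, 3, 7, 8], [4, 5], [6]].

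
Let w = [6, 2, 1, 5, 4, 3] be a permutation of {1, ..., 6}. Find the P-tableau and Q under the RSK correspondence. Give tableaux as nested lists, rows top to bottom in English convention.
Insert each entry of the permutation into P by Schensted row insertion, recording in Q the position of each new cell.

Insert 6: appended to row 1. P = [[6]].
Insert 2: 2 bumps 6 from row 1; 6 starts row 2. P = [[2], [6]].
Insert 1: 1 bumps 2 from row 1; 2 bumps 6 from row 2; 6 starts row 3. P = [[1], [2], [6]].
Insert 5: appended to row 1. P = [[1, 5], [2], [6]].
Insert 4: 4 bumps 5 from row 1; 5 appends to row 2. P = [[1, 4], [2, 5], [6]].
Insert 3: 3 bumps 4 from row 1; 4 bumps 5 from row 2; 5 bumps 6 from row 3; 6 starts row 4. P = [[1, 3], [2, 4], [5], [6]].

So P = [[1, 3], [2, 4], [5], [6]], Q = [[1, 4], [2, 5], [3], [6]].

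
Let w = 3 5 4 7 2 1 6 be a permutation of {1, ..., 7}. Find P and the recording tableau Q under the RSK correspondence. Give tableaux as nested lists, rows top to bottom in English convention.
P = [[1, 4, 6], [2, 7], [3], [5]], Q = [[1, 2, 4], [3, 7], [5], [6]]

Insert each entry of the permutation into P by Schensted row insertion, recording in Q the position of each new cell.

Insert 3: appended to row 1. P = [[3]].
Insert 5: appended to row 1. P = [[3, 5]].
Insert 4: 4 bumps 5 from row 1; 5 starts row 2. P = [[3, 4], [5]].
Insert 7: appended to row 1. P = [[3, 4, 7], [5]].
Insert 2: 2 bumps 3 from row 1; 3 bumps 5 from row 2; 5 starts row 3. P = [[2, 4, 7], [3], [5]].
Insert 1: 1 bumps 2 from row 1; 2 bumps 3 from row 2; 3 bumps 5 from row 3; 5 starts row 4. P = [[1, 4, 7], [2], [3], [5]].
Insert 6: 6 bumps 7 from row 1; 7 appends to row 2. P = [[1, 4, 6], [2, 7], [3], [5]].

So P = [[1, 4, 6], [2, 7], [3], [5]], Q = [[1, 2, 4], [3, 7], [5], [6]].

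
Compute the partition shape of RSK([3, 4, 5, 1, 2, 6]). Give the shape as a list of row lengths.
Row-insert each entry into an empty tableau.

After inserting 3: P = [[3]].
After inserting 4: P = [[3, 4]].
After inserting 5: P = [[3, 4, 5]].
After inserting 1: P = [[1, 4, 5], [3]].
After inserting 2: P = [[1, 2, 5], [3, 4]].
After inserting 6: P = [[1, 2, 5, 6], [3, 4]].

The final insertion tableau P = [[1, 2, 5, 6], [3, 4]] has shape [4, 2].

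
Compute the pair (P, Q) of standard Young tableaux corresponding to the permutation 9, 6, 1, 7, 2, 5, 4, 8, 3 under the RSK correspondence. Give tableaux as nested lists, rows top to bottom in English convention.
Insert each entry of the permutation into P by Schensted row insertion, recording in Q the position of each new cell.

Insert 9: appended to row 1. P = [[9]], Q = [[1]].
Insert 6: 6 bumps 9 from row 1; 9 starts row 2. P = [[6], [9]], Q = [[1], [2]].
Insert 1: 1 bumps 6 from row 1; 6 bumps 9 from row 2; 9 starts row 3. P = [[1], [6], [9]], Q = [[1], [2], [3]].
Insert 7: appended to row 1. P = [[1, 7], [6], [9]], Q = [[1, 4], [2], [3]].
Insert 2: 2 bumps 7 from row 1; 7 appends to row 2. P = [[1, 2], [6, 7], [9]], Q = [[1, 4], [2, 5], [3]].
Insert 5: appended to row 1. P = [[1, 2, 5], [6, 7], [9]], Q = [[1, 4, 6], [2, 5], [3]].
Insert 4: 4 bumps 5 from row 1; 5 bumps 6 from row 2; 6 bumps 9 from row 3; 9 starts row 4. P = [[1, 2, 4], [5, 7], [6], [9]], Q = [[1, 4, 6], [2, 5], [3], [7]].
Insert 8: appended to row 1. P = [[1, 2, 4, 8], [5, 7], [6], [9]], Q = [[1, 4, 6, 8], [2, 5], [3], [7]].
Insert 3: 3 bumps 4 from row 1; 4 bumps 5 from row 2; 5 bumps 6 from row 3; 6 bumps 9 from row 4; 9 starts row 5. P = [[1, 2, 3, 8], [4, 7], [5], [6], [9]], Q = [[1, 4, 6, 8], [2, 5], [3], [7], [9]].

So P = [[1, 2, 3, 8], [4, 7], [5], [6], [9]], Q = [[1, 4, 6, 8], [2, 5], [3], [7], [9]].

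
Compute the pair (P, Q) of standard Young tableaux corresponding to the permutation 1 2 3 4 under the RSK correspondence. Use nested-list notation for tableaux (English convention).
P = [[1, 2, 3, 4]], Q = [[1, 2, 3, 4]]

Insert each entry of the permutation into P by Schensted row insertion, recording in Q the position of each new cell.

Insert 1: appended to row 1. P = [[1]].
Insert 2: appended to row 1. P = [[1, 2]].
Insert 3: appended to row 1. P = [[1, 2, 3]].
Insert 4: appended to row 1. P = [[1, 2, 3, 4]].

So P = [[1, 2, 3, 4]], Q = [[1, 2, 3, 4]].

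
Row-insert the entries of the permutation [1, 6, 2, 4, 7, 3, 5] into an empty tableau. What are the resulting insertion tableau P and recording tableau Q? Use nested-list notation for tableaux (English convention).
P = [[1, 2, 3, 5], [4, 7], [6]], Q = [[1, 2, 4, 5], [3, 7], [6]]

Insert each entry of the permutation into P by Schensted row insertion, recording in Q the position of each new cell.

Insert 1: appended to row 1. P = [[1]], Q = [[1]].
Insert 6: appended to row 1. P = [[1, 6]], Q = [[1, 2]].
Insert 2: 2 bumps 6 from row 1; 6 starts row 2. P = [[1, 2], [6]], Q = [[1, 2], [3]].
Insert 4: appended to row 1. P = [[1, 2, 4], [6]], Q = [[1, 2, 4], [3]].
Insert 7: appended to row 1. P = [[1, 2, 4, 7], [6]], Q = [[1, 2, 4, 5], [3]].
Insert 3: 3 bumps 4 from row 1; 4 bumps 6 from row 2; 6 starts row 3. P = [[1, 2, 3, 7], [4], [6]], Q = [[1, 2, 4, 5], [3], [6]].
Insert 5: 5 bumps 7 from row 1; 7 appends to row 2. P = [[1, 2, 3, 5], [4, 7], [6]], Q = [[1, 2, 4, 5], [3, 7], [6]].

So P = [[1, 2, 3, 5], [4, 7], [6]], Q = [[1, 2, 4, 5], [3, 7], [6]].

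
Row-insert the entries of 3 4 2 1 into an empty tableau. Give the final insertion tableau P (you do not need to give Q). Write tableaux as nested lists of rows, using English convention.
P = [[1, 4], [2], [3]]

Insert 3: appended to row 1. P = [[3]].
Insert 4: appended to row 1. P = [[3, 4]].
Insert 2: 2 bumps 3 from row 1; 3 starts row 2. P = [[2, 4], [3]].
Insert 1: 1 bumps 2 from row 1; 2 bumps 3 from row 2; 3 starts row 3. P = [[1, 4], [2], [3]].

So P = [[1, 4], [2], [3]].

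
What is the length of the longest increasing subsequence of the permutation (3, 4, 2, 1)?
2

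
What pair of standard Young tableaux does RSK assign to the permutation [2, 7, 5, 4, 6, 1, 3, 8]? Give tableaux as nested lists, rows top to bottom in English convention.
P = [[1, 3, 6, 8], [2, 4], [5], [7]], Q = [[1, 2, 5, 8], [3, 7], [4], [6]]

Insert each entry of the permutation into P by Schensted row insertion, recording in Q the position of each new cell.

Insert 2: appended to row 1. P = [[2]].
Insert 7: appended to row 1. P = [[2, 7]].
Insert 5: 5 bumps 7 from row 1; 7 starts row 2. P = [[2, 5], [7]].
Insert 4: 4 bumps 5 from row 1; 5 bumps 7 from row 2; 7 starts row 3. P = [[2, 4], [5], [7]].
Insert 6: appended to row 1. P = [[2, 4, 6], [5], [7]].
Insert 1: 1 bumps 2 from row 1; 2 bumps 5 from row 2; 5 bumps 7 from row 3; 7 starts row 4. P = [[1, 4, 6], [2], [5], [7]].
Insert 3: 3 bumps 4 from row 1; 4 appends to row 2. P = [[1, 3, 6], [2, 4], [5], [7]].
Insert 8: appended to row 1. P = [[1, 3, 6, 8], [2, 4], [5], [7]].

So P = [[1, 3, 6, 8], [2, 4], [5], [7]], Q = [[1, 2, 5, 8], [3, 7], [4], [6]].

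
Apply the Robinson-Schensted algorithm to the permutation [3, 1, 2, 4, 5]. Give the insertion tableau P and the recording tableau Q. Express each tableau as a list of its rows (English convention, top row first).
P = [[1, 2, 4, 5], [3]], Q = [[1, 3, 4, 5], [2]]

Insert each entry of the permutation into P by Schensted row insertion, recording in Q the position of each new cell.

Insert 3: appended to row 1. P = [[3]].
Insert 1: 1 bumps 3 from row 1; 3 starts row 2. P = [[1], [3]].
Insert 2: appended to row 1. P = [[1, 2], [3]].
Insert 4: appended to row 1. P = [[1, 2, 4], [3]].
Insert 5: appended to row 1. P = [[1, 2, 4, 5], [3]].

So P = [[1, 2, 4, 5], [3]], Q = [[1, 3, 4, 5], [2]].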